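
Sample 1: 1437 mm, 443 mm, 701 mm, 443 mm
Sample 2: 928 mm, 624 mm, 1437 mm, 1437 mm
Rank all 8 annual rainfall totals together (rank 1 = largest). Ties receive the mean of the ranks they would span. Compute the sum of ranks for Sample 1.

22

Sorted (descending): 1437, 1437, 1437, 928, 701, 624, 443, 443
The 3 values of 1437 occupy positions 1–3 → average rank 2.
The 2 values of 443 occupy positions 7–8 → average rank (7+8)/2 = 7.5.
Sample 1 values → pooled ranks: 1437→2, 443→7.5, 701→5, 443→7.5
Rank sum = 2 + 7.5 + 5 + 7.5 = 22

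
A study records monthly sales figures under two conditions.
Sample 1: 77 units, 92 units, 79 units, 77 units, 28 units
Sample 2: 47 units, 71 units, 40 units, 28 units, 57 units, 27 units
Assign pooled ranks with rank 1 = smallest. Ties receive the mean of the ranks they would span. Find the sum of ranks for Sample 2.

25.5

Sorted (ascending): 27, 28, 28, 40, 47, 57, 71, 77, 77, 79, 92
The 2 values of 28 occupy positions 2–3 → average rank (2+3)/2 = 2.5.
The 2 values of 77 occupy positions 8–9 → average rank (8+9)/2 = 8.5.
Sample 2 values → pooled ranks: 47→5, 71→7, 40→4, 28→2.5, 57→6, 27→1
Rank sum = 5 + 7 + 4 + 2.5 + 6 + 1 = 25.5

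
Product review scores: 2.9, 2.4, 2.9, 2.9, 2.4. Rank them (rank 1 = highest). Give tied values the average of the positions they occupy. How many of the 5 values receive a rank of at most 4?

3

Sorted (descending): 2.9, 2.9, 2.9, 2.4, 2.4
The 3 values of 2.9 occupy positions 1–3 → average rank 2.
The 2 values of 2.4 occupy positions 4–5 → average rank (4+5)/2 = 4.5.
Ranks ≤ 4: {2, 2, 2} → 3 values.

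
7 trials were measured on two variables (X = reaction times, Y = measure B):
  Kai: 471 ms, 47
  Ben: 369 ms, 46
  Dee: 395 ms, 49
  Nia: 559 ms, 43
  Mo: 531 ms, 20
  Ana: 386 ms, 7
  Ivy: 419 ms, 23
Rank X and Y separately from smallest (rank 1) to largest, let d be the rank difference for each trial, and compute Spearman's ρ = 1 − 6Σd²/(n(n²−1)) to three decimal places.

Ranks of variable 1: 5, 1, 3, 7, 6, 2, 4
Ranks of variable 2: 6, 5, 7, 4, 2, 1, 3
d = r₁ − r₂: -1, -4, -4, 3, 4, 1, 1
d²: 1, 16, 16, 9, 16, 1, 1; Σd² = 60
ρ = 1 − 6·60/(7·48) = 1 − 360/336 = -0.071

-0.071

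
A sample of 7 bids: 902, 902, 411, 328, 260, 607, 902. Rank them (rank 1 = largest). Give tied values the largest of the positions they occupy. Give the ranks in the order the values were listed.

Sorted (descending): 902, 902, 902, 607, 411, 328, 260
The 3 values of 902 occupy positions 1–3 → each gets rank 3.

3, 3, 5, 6, 7, 4, 3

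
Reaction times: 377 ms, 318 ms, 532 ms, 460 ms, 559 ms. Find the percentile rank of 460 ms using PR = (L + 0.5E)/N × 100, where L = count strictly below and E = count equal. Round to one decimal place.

N = 5.
Strictly below 460: 2. Equal to 460: 1.
PR = (2 + 0.5·1)/5 × 100 = 50.0

50.0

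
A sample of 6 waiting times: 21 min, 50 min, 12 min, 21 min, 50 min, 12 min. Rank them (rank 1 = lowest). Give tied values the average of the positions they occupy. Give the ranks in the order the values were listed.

3.5, 5.5, 1.5, 3.5, 5.5, 1.5

Sorted (ascending): 12, 12, 21, 21, 50, 50
The 2 values of 12 occupy positions 1–2 → average rank (1+2)/2 = 1.5.
The 2 values of 21 occupy positions 3–4 → average rank (3+4)/2 = 3.5.
The 2 values of 50 occupy positions 5–6 → average rank (5+6)/2 = 5.5.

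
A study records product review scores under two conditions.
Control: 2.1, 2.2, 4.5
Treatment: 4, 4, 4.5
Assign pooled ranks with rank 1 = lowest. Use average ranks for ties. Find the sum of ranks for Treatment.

Sorted (ascending): 2.1, 2.2, 4, 4, 4.5, 4.5
The 2 values of 4 occupy positions 3–4 → average rank (3+4)/2 = 3.5.
The 2 values of 4.5 occupy positions 5–6 → average rank (5+6)/2 = 5.5.
Treatment values → pooled ranks: 4→3.5, 4→3.5, 4.5→5.5
Rank sum = 3.5 + 3.5 + 5.5 = 12.5

12.5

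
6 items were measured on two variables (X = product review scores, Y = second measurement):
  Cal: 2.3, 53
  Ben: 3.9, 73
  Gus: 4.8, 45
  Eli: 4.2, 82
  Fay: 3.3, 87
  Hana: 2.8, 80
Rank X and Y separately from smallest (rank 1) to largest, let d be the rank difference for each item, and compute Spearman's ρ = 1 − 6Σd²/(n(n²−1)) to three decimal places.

-0.143

Ranks of variable 1: 1, 4, 6, 5, 3, 2
Ranks of variable 2: 2, 3, 1, 5, 6, 4
d = r₁ − r₂: -1, 1, 5, 0, -3, -2
d²: 1, 1, 25, 0, 9, 4; Σd² = 40
ρ = 1 − 6·40/(6·35) = 1 − 240/210 = -0.143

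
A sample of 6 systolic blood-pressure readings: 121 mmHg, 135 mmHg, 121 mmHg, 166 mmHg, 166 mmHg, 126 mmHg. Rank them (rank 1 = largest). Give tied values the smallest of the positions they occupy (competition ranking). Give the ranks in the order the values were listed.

Sorted (descending): 166, 166, 135, 126, 121, 121
The 2 values of 166 occupy positions 1–2 → each gets rank 1.
The 2 values of 121 occupy positions 5–6 → each gets rank 5.

5, 3, 5, 1, 1, 4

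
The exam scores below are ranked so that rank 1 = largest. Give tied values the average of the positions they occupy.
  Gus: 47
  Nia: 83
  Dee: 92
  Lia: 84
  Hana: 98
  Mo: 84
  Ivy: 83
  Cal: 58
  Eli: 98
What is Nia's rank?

Sorted (descending): 98, 98, 92, 84, 84, 83, 83, 58, 47
The 2 values of 98 occupy positions 1–2 → average rank (1+2)/2 = 1.5.
The 2 values of 84 occupy positions 4–5 → average rank (4+5)/2 = 4.5.
The 2 values of 83 occupy positions 6–7 → average rank (6+7)/2 = 6.5.
Nia has value 83 → rank 6.5.

6.5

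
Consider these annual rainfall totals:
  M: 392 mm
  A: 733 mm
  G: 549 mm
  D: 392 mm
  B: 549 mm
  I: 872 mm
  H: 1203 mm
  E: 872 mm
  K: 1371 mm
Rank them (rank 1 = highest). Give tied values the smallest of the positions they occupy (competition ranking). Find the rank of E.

3

Sorted (descending): 1371, 1203, 872, 872, 733, 549, 549, 392, 392
The 2 values of 872 occupy positions 3–4 → each gets rank 3.
The 2 values of 549 occupy positions 6–7 → each gets rank 6.
The 2 values of 392 occupy positions 8–9 → each gets rank 8.
E has value 872 mm → rank 3.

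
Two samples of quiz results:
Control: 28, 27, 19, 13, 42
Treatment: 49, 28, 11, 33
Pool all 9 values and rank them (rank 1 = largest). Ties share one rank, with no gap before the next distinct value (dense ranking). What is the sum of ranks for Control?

Sorted (descending): 49, 42, 33, 28, 28, 27, 19, 13, 11
The 2 values of 28 share dense rank 4.
Remaining distinct values take the next consecutive integers.
Control values → pooled ranks: 28→4, 27→5, 19→6, 13→7, 42→2
Rank sum = 4 + 5 + 6 + 7 + 2 = 24

24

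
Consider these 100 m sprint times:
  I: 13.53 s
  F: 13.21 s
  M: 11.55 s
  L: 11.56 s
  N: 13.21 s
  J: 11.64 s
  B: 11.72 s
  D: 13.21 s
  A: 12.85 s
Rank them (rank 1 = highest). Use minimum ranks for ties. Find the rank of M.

Sorted (descending): 13.53, 13.21, 13.21, 13.21, 12.85, 11.72, 11.64, 11.56, 11.55
The 3 values of 13.21 occupy positions 2–4 → each gets rank 2.
M has value 11.55 s → rank 9.

9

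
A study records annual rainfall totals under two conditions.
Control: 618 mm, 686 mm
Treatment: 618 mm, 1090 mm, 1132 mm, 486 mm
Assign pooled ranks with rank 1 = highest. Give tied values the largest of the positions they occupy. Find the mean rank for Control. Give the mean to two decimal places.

4.00

Sorted (descending): 1132, 1090, 686, 618, 618, 486
The 2 values of 618 occupy positions 4–5 → each gets rank 5.
Control values → pooled ranks: 618→5, 686→3
Mean rank = (5 + 3) / 2 = 4.00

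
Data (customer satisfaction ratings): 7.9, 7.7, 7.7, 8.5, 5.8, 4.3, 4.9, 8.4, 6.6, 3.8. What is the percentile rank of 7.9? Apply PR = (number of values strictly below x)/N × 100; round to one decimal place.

N = 10.
Strictly below 7.9: 7. Equal to 7.9: 1.
PR = 7/10 × 100 = 70.0

70.0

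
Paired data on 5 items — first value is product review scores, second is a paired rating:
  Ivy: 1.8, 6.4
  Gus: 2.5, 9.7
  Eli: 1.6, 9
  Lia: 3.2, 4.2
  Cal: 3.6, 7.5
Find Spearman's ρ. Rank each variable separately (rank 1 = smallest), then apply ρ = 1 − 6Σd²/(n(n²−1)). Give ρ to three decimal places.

Ranks of variable 1: 2, 3, 1, 4, 5
Ranks of variable 2: 2, 5, 4, 1, 3
d = r₁ − r₂: 0, -2, -3, 3, 2
d²: 0, 4, 9, 9, 4; Σd² = 26
ρ = 1 − 6·26/(5·24) = 1 − 156/120 = -0.300

-0.300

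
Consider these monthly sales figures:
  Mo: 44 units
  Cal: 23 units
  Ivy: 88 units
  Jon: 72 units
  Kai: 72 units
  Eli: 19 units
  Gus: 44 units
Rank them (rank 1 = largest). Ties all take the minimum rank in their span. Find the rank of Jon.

2

Sorted (descending): 88, 72, 72, 44, 44, 23, 19
The 2 values of 72 occupy positions 2–3 → each gets rank 2.
The 2 values of 44 occupy positions 4–5 → each gets rank 4.
Jon has value 72 units → rank 2.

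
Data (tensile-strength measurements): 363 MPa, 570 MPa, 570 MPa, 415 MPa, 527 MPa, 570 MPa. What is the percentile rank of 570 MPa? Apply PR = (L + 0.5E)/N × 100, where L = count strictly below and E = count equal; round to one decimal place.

N = 6.
Strictly below 570: 3. Equal to 570: 3.
PR = (3 + 0.5·3)/6 × 100 = 75.0

75.0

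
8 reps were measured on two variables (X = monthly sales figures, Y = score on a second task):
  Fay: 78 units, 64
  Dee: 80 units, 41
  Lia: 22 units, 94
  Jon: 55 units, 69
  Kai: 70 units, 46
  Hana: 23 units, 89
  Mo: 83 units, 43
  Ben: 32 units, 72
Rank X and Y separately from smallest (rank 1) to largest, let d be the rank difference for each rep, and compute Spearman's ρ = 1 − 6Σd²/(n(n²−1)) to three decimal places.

Ranks of variable 1: 6, 7, 1, 4, 5, 2, 8, 3
Ranks of variable 2: 4, 1, 8, 5, 3, 7, 2, 6
d = r₁ − r₂: 2, 6, -7, -1, 2, -5, 6, -3
d²: 4, 36, 49, 1, 4, 25, 36, 9; Σd² = 164
ρ = 1 − 6·164/(8·63) = 1 − 984/504 = -0.952

-0.952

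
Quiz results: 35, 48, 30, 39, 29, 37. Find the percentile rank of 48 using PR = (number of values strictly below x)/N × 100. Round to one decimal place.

83.3

N = 6.
Strictly below 48: 5. Equal to 48: 1.
PR = 5/6 × 100 = 83.3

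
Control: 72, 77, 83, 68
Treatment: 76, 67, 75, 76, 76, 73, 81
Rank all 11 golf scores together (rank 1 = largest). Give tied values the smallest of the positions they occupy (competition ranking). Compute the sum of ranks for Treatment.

Sorted (descending): 83, 81, 77, 76, 76, 76, 75, 73, 72, 68, 67
The 3 values of 76 occupy positions 4–6 → each gets rank 4.
Treatment values → pooled ranks: 76→4, 67→11, 75→7, 76→4, 76→4, 73→8, 81→2
Rank sum = 4 + 11 + 7 + 4 + 4 + 8 + 2 = 40

40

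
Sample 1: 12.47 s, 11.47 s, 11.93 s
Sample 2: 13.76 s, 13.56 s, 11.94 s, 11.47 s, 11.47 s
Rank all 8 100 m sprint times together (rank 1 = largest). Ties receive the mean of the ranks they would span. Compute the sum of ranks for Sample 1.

Sorted (descending): 13.76, 13.56, 12.47, 11.94, 11.93, 11.47, 11.47, 11.47
The 3 values of 11.47 occupy positions 6–8 → average rank 7.
Sample 1 values → pooled ranks: 12.47→3, 11.47→7, 11.93→5
Rank sum = 3 + 7 + 5 = 15

15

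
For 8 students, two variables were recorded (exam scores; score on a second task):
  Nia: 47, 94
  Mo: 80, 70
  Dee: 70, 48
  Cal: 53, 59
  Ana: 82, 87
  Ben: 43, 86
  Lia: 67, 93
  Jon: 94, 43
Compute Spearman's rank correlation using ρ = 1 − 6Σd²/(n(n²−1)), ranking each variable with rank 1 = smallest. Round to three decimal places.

Ranks of variable 1: 2, 6, 5, 3, 7, 1, 4, 8
Ranks of variable 2: 8, 4, 2, 3, 6, 5, 7, 1
d = r₁ − r₂: -6, 2, 3, 0, 1, -4, -3, 7
d²: 36, 4, 9, 0, 1, 16, 9, 49; Σd² = 124
ρ = 1 − 6·124/(8·63) = 1 − 744/504 = -0.476

-0.476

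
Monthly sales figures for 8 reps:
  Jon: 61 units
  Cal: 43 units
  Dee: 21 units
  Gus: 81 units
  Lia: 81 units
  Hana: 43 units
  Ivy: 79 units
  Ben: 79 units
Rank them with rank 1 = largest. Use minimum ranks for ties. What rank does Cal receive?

Sorted (descending): 81, 81, 79, 79, 61, 43, 43, 21
The 2 values of 81 occupy positions 1–2 → each gets rank 1.
The 2 values of 79 occupy positions 3–4 → each gets rank 3.
The 2 values of 43 occupy positions 6–7 → each gets rank 6.
Cal has value 43 units → rank 6.

6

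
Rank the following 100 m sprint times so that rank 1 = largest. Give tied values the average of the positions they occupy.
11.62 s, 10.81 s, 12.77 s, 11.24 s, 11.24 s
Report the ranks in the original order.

Sorted (descending): 12.77, 11.62, 11.24, 11.24, 10.81
The 2 values of 11.24 occupy positions 3–4 → average rank (3+4)/2 = 3.5.

2, 5, 1, 3.5, 3.5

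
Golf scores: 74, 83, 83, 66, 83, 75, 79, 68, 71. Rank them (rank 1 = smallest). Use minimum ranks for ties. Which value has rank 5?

Sorted (ascending): 66, 68, 71, 74, 75, 79, 83, 83, 83
The 3 values of 83 occupy positions 7–9 → each gets rank 7.
Rank 5 → value 75.

75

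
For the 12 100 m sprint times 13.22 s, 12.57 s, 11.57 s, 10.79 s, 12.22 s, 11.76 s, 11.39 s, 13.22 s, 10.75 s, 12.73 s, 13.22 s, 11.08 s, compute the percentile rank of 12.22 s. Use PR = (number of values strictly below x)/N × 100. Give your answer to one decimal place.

50.0

N = 12.
Strictly below 12.22: 6. Equal to 12.22: 1.
PR = 6/12 × 100 = 50.0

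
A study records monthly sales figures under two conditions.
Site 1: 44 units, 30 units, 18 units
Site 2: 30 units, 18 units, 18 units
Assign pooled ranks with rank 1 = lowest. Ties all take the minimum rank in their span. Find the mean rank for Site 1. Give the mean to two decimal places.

Sorted (ascending): 18, 18, 18, 30, 30, 44
The 3 values of 18 occupy positions 1–3 → each gets rank 1.
The 2 values of 30 occupy positions 4–5 → each gets rank 4.
Site 1 values → pooled ranks: 44→6, 30→4, 18→1
Mean rank = (6 + 4 + 1) / 3 = 3.67

3.67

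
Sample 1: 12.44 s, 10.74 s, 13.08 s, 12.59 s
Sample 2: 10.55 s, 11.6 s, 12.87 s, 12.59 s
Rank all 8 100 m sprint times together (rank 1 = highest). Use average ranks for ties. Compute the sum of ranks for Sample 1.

16.5

Sorted (descending): 13.08, 12.87, 12.59, 12.59, 12.44, 11.6, 10.74, 10.55
The 2 values of 12.59 occupy positions 3–4 → average rank (3+4)/2 = 3.5.
Sample 1 values → pooled ranks: 12.44→5, 10.74→7, 13.08→1, 12.59→3.5
Rank sum = 5 + 7 + 1 + 3.5 = 16.5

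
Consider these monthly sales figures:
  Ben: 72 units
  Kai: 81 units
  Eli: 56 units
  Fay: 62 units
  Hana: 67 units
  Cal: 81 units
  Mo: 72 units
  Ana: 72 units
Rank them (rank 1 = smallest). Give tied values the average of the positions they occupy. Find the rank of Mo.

5

Sorted (ascending): 56, 62, 67, 72, 72, 72, 81, 81
The 3 values of 72 occupy positions 4–6 → average rank 5.
The 2 values of 81 occupy positions 7–8 → average rank (7+8)/2 = 7.5.
Mo has value 72 units → rank 5.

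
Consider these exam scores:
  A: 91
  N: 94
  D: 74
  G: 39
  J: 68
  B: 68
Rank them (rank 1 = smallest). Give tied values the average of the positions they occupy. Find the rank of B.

Sorted (ascending): 39, 68, 68, 74, 91, 94
The 2 values of 68 occupy positions 2–3 → average rank (2+3)/2 = 2.5.
B has value 68 → rank 2.5.

2.5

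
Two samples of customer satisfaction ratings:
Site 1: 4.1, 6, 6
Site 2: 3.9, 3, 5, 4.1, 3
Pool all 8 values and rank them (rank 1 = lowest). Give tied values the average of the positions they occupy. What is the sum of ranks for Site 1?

19.5

Sorted (ascending): 3, 3, 3.9, 4.1, 4.1, 5, 6, 6
The 2 values of 3 occupy positions 1–2 → average rank (1+2)/2 = 1.5.
The 2 values of 4.1 occupy positions 4–5 → average rank (4+5)/2 = 4.5.
The 2 values of 6 occupy positions 7–8 → average rank (7+8)/2 = 7.5.
Site 1 values → pooled ranks: 4.1→4.5, 6→7.5, 6→7.5
Rank sum = 4.5 + 7.5 + 7.5 = 19.5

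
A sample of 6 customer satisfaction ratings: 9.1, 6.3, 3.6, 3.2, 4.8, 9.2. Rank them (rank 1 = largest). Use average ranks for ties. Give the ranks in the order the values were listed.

Sorted (descending): 9.2, 9.1, 6.3, 4.8, 3.6, 3.2
No ties — each value takes its position as its rank.

2, 3, 5, 6, 4, 1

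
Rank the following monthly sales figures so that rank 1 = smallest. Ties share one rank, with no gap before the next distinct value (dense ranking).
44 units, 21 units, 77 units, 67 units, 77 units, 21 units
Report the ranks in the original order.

2, 1, 4, 3, 4, 1

Sorted (ascending): 21, 21, 44, 67, 77, 77
The 2 values of 21 share dense rank 1.
The 2 values of 77 share dense rank 4.
Remaining distinct values take the next consecutive integers.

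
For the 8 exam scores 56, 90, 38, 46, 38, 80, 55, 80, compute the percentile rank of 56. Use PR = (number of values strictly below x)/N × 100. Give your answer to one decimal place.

N = 8.
Strictly below 56: 4. Equal to 56: 1.
PR = 4/8 × 100 = 50.0

50.0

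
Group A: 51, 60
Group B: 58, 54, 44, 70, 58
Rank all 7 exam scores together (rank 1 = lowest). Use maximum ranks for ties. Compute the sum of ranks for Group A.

Sorted (ascending): 44, 51, 54, 58, 58, 60, 70
The 2 values of 58 occupy positions 4–5 → each gets rank 5.
Group A values → pooled ranks: 51→2, 60→6
Rank sum = 2 + 6 = 8

8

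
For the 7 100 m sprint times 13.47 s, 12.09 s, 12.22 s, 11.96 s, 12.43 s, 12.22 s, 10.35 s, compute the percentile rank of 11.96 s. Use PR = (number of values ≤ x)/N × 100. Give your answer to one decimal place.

28.6

N = 7.
Strictly below 11.96: 1. Equal to 11.96: 1.
PR = 2/7 × 100 = 28.6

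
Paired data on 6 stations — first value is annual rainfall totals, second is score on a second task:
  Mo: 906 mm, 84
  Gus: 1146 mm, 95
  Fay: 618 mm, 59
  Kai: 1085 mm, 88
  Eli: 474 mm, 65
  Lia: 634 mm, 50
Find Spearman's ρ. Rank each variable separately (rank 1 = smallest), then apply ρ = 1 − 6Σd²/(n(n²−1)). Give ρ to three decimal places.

0.771

Ranks of variable 1: 4, 6, 2, 5, 1, 3
Ranks of variable 2: 4, 6, 2, 5, 3, 1
d = r₁ − r₂: 0, 0, 0, 0, -2, 2
d²: 0, 0, 0, 0, 4, 4; Σd² = 8
ρ = 1 − 6·8/(6·35) = 1 − 48/210 = 0.771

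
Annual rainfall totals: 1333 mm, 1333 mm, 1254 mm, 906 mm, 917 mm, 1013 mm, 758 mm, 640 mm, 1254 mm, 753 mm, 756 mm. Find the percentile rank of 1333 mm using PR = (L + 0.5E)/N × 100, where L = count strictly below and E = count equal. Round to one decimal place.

90.9

N = 11.
Strictly below 1333: 9. Equal to 1333: 2.
PR = (9 + 0.5·2)/11 × 100 = 90.9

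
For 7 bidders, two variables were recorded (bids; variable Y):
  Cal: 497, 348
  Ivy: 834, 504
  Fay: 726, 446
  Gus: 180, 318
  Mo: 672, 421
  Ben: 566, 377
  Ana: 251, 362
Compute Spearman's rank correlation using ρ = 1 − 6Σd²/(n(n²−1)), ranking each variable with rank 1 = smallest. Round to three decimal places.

0.964

Ranks of variable 1: 3, 7, 6, 1, 5, 4, 2
Ranks of variable 2: 2, 7, 6, 1, 5, 4, 3
d = r₁ − r₂: 1, 0, 0, 0, 0, 0, -1
d²: 1, 0, 0, 0, 0, 0, 1; Σd² = 2
ρ = 1 − 6·2/(7·48) = 1 − 12/336 = 0.964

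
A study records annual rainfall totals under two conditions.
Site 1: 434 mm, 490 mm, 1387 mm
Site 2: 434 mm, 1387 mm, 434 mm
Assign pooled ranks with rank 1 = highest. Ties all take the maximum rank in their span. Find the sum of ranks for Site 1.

11

Sorted (descending): 1387, 1387, 490, 434, 434, 434
The 2 values of 1387 occupy positions 1–2 → each gets rank 2.
The 3 values of 434 occupy positions 4–6 → each gets rank 6.
Site 1 values → pooled ranks: 434→6, 490→3, 1387→2
Rank sum = 6 + 3 + 2 = 11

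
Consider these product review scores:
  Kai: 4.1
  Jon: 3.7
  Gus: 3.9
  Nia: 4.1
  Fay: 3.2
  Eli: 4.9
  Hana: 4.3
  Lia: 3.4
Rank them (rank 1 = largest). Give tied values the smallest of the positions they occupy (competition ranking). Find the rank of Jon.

6

Sorted (descending): 4.9, 4.3, 4.1, 4.1, 3.9, 3.7, 3.4, 3.2
The 2 values of 4.1 occupy positions 3–4 → each gets rank 3.
Jon has value 3.7 → rank 6.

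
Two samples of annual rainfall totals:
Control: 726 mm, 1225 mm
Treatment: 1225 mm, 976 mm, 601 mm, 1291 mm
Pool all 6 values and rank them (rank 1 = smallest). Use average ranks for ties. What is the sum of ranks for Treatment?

Sorted (ascending): 601, 726, 976, 1225, 1225, 1291
The 2 values of 1225 occupy positions 4–5 → average rank (4+5)/2 = 4.5.
Treatment values → pooled ranks: 1225→4.5, 976→3, 601→1, 1291→6
Rank sum = 4.5 + 3 + 1 + 6 = 14.5

14.5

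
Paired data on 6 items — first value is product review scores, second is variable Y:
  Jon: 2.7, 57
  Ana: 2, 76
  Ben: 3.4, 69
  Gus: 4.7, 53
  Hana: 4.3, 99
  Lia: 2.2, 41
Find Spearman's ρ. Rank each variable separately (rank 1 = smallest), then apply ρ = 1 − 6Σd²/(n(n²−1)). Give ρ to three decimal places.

Ranks of variable 1: 3, 1, 4, 6, 5, 2
Ranks of variable 2: 3, 5, 4, 2, 6, 1
d = r₁ − r₂: 0, -4, 0, 4, -1, 1
d²: 0, 16, 0, 16, 1, 1; Σd² = 34
ρ = 1 − 6·34/(6·35) = 1 − 204/210 = 0.029

0.029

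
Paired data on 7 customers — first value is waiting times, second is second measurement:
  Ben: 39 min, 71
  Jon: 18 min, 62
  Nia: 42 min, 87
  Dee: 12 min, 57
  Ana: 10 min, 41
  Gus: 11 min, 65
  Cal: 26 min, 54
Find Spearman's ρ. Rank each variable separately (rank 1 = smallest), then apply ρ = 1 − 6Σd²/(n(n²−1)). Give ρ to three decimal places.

Ranks of variable 1: 6, 4, 7, 3, 1, 2, 5
Ranks of variable 2: 6, 4, 7, 3, 1, 5, 2
d = r₁ − r₂: 0, 0, 0, 0, 0, -3, 3
d²: 0, 0, 0, 0, 0, 9, 9; Σd² = 18
ρ = 1 − 6·18/(7·48) = 1 − 108/336 = 0.679

0.679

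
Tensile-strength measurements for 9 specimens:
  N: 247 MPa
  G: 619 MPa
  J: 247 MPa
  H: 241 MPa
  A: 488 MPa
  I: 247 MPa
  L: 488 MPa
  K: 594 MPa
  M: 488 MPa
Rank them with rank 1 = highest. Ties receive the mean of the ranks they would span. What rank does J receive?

7

Sorted (descending): 619, 594, 488, 488, 488, 247, 247, 247, 241
The 3 values of 488 occupy positions 3–5 → average rank 4.
The 3 values of 247 occupy positions 6–8 → average rank 7.
J has value 247 MPa → rank 7.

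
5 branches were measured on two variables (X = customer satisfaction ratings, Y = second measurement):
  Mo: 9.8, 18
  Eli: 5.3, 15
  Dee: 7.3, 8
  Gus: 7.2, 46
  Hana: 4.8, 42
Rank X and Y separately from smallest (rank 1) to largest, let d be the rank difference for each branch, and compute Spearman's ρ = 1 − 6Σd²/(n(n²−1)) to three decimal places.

Ranks of variable 1: 5, 2, 4, 3, 1
Ranks of variable 2: 3, 2, 1, 5, 4
d = r₁ − r₂: 2, 0, 3, -2, -3
d²: 4, 0, 9, 4, 9; Σd² = 26
ρ = 1 − 6·26/(5·24) = 1 − 156/120 = -0.300

-0.300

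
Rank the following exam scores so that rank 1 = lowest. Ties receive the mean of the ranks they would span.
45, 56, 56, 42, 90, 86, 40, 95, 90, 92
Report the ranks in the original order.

Sorted (ascending): 40, 42, 45, 56, 56, 86, 90, 90, 92, 95
The 2 values of 56 occupy positions 4–5 → average rank (4+5)/2 = 4.5.
The 2 values of 90 occupy positions 7–8 → average rank (7+8)/2 = 7.5.

3, 4.5, 4.5, 2, 7.5, 6, 1, 10, 7.5, 9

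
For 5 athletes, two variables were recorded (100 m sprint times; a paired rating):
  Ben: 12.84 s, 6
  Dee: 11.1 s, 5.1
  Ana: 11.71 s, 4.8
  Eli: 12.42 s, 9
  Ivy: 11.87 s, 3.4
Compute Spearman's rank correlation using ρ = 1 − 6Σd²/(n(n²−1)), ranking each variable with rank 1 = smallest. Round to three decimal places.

Ranks of variable 1: 5, 1, 2, 4, 3
Ranks of variable 2: 4, 3, 2, 5, 1
d = r₁ − r₂: 1, -2, 0, -1, 2
d²: 1, 4, 0, 1, 4; Σd² = 10
ρ = 1 − 6·10/(5·24) = 1 − 60/120 = 0.500

0.500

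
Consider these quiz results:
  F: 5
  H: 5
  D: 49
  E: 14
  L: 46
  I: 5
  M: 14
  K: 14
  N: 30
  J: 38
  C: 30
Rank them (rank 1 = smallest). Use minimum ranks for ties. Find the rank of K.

4

Sorted (ascending): 5, 5, 5, 14, 14, 14, 30, 30, 38, 46, 49
The 3 values of 5 occupy positions 1–3 → each gets rank 1.
The 3 values of 14 occupy positions 4–6 → each gets rank 4.
The 2 values of 30 occupy positions 7–8 → each gets rank 7.
K has value 14 → rank 4.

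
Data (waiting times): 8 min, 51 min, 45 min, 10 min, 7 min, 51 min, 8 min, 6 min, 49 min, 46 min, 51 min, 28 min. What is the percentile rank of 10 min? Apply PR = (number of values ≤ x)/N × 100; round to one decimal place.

41.7

N = 12.
Strictly below 10: 4. Equal to 10: 1.
PR = 5/12 × 100 = 41.7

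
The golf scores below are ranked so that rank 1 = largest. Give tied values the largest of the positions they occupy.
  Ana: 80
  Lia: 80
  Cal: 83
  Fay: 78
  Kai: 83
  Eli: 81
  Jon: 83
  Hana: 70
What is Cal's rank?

Sorted (descending): 83, 83, 83, 81, 80, 80, 78, 70
The 3 values of 83 occupy positions 1–3 → each gets rank 3.
The 2 values of 80 occupy positions 5–6 → each gets rank 6.
Cal has value 83 → rank 3.

3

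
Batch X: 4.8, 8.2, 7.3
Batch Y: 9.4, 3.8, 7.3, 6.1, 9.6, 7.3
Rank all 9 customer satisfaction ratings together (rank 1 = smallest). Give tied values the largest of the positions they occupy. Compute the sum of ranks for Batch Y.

33

Sorted (ascending): 3.8, 4.8, 6.1, 7.3, 7.3, 7.3, 8.2, 9.4, 9.6
The 3 values of 7.3 occupy positions 4–6 → each gets rank 6.
Batch Y values → pooled ranks: 9.4→8, 3.8→1, 7.3→6, 6.1→3, 9.6→9, 7.3→6
Rank sum = 8 + 1 + 6 + 3 + 9 + 6 = 33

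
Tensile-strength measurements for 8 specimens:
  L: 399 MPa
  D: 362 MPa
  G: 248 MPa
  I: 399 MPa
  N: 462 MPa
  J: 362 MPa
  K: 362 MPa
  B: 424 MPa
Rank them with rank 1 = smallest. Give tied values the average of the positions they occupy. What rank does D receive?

Sorted (ascending): 248, 362, 362, 362, 399, 399, 424, 462
The 3 values of 362 occupy positions 2–4 → average rank 3.
The 2 values of 399 occupy positions 5–6 → average rank (5+6)/2 = 5.5.
D has value 362 MPa → rank 3.

3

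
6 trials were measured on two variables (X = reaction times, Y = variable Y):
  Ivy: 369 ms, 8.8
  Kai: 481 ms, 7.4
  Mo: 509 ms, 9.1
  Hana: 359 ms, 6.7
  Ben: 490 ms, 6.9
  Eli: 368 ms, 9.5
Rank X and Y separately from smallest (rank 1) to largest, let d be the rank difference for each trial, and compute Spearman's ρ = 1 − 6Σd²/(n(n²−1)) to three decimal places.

Ranks of variable 1: 3, 4, 6, 1, 5, 2
Ranks of variable 2: 4, 3, 5, 1, 2, 6
d = r₁ − r₂: -1, 1, 1, 0, 3, -4
d²: 1, 1, 1, 0, 9, 16; Σd² = 28
ρ = 1 − 6·28/(6·35) = 1 − 168/210 = 0.200

0.200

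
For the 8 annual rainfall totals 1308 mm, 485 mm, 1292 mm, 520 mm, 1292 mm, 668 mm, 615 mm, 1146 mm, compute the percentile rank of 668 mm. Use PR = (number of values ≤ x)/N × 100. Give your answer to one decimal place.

N = 8.
Strictly below 668: 3. Equal to 668: 1.
PR = 4/8 × 100 = 50.0

50.0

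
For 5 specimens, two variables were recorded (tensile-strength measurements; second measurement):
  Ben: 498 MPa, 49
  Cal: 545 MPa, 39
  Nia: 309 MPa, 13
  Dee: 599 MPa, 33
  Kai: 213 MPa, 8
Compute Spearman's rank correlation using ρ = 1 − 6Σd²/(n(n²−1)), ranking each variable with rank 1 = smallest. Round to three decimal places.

Ranks of variable 1: 3, 4, 2, 5, 1
Ranks of variable 2: 5, 4, 2, 3, 1
d = r₁ − r₂: -2, 0, 0, 2, 0
d²: 4, 0, 0, 4, 0; Σd² = 8
ρ = 1 − 6·8/(5·24) = 1 − 48/120 = 0.600

0.600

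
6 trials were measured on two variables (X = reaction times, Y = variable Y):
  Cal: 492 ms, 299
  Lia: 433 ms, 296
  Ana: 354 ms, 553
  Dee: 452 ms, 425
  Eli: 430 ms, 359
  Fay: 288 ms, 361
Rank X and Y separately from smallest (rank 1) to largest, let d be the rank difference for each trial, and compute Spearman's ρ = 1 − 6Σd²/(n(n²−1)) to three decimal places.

-0.429

Ranks of variable 1: 6, 4, 2, 5, 3, 1
Ranks of variable 2: 2, 1, 6, 5, 3, 4
d = r₁ − r₂: 4, 3, -4, 0, 0, -3
d²: 16, 9, 16, 0, 0, 9; Σd² = 50
ρ = 1 − 6·50/(6·35) = 1 − 300/210 = -0.429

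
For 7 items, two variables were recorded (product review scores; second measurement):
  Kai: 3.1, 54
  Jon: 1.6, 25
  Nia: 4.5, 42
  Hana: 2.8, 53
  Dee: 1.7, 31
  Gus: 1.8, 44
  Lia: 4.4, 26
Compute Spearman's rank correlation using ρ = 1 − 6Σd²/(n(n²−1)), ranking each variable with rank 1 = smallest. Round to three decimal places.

0.321

Ranks of variable 1: 5, 1, 7, 4, 2, 3, 6
Ranks of variable 2: 7, 1, 4, 6, 3, 5, 2
d = r₁ − r₂: -2, 0, 3, -2, -1, -2, 4
d²: 4, 0, 9, 4, 1, 4, 16; Σd² = 38
ρ = 1 − 6·38/(7·48) = 1 − 228/336 = 0.321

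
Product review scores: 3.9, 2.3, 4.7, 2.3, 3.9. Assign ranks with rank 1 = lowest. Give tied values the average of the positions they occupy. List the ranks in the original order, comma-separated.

3.5, 1.5, 5, 1.5, 3.5

Sorted (ascending): 2.3, 2.3, 3.9, 3.9, 4.7
The 2 values of 2.3 occupy positions 1–2 → average rank (1+2)/2 = 1.5.
The 2 values of 3.9 occupy positions 3–4 → average rank (3+4)/2 = 3.5.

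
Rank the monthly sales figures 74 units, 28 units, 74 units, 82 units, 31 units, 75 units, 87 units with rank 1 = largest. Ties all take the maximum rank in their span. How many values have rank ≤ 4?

Sorted (descending): 87, 82, 75, 74, 74, 31, 28
The 2 values of 74 occupy positions 4–5 → each gets rank 5.
Ranks ≤ 4: {1, 2, 3} → 3 values.

3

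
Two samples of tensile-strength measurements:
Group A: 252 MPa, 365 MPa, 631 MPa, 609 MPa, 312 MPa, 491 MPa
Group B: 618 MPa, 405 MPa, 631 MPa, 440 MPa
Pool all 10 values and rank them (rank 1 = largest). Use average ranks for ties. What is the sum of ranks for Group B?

Sorted (descending): 631, 631, 618, 609, 491, 440, 405, 365, 312, 252
The 2 values of 631 occupy positions 1–2 → average rank (1+2)/2 = 1.5.
Group B values → pooled ranks: 618→3, 405→7, 631→1.5, 440→6
Rank sum = 3 + 7 + 1.5 + 6 = 17.5

17.5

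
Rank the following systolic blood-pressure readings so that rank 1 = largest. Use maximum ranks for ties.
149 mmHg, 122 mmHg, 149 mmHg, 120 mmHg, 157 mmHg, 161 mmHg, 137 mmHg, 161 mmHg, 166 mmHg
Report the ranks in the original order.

Sorted (descending): 166, 161, 161, 157, 149, 149, 137, 122, 120
The 2 values of 161 occupy positions 2–3 → each gets rank 3.
The 2 values of 149 occupy positions 5–6 → each gets rank 6.

6, 8, 6, 9, 4, 3, 7, 3, 1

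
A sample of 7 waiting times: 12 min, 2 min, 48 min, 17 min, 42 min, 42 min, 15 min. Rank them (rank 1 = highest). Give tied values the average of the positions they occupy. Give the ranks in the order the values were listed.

Sorted (descending): 48, 42, 42, 17, 15, 12, 2
The 2 values of 42 occupy positions 2–3 → average rank (2+3)/2 = 2.5.

6, 7, 1, 4, 2.5, 2.5, 5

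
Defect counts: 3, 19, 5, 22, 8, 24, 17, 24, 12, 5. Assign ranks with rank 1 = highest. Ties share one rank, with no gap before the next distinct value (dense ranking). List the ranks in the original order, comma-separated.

Sorted (descending): 24, 24, 22, 19, 17, 12, 8, 5, 5, 3
The 2 values of 24 share dense rank 1.
The 2 values of 5 share dense rank 7.
Remaining distinct values take the next consecutive integers.

8, 3, 7, 2, 6, 1, 4, 1, 5, 7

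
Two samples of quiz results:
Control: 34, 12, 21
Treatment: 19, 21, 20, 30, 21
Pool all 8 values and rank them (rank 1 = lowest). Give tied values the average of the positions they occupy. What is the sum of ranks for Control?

14

Sorted (ascending): 12, 19, 20, 21, 21, 21, 30, 34
The 3 values of 21 occupy positions 4–6 → average rank 5.
Control values → pooled ranks: 34→8, 12→1, 21→5
Rank sum = 8 + 1 + 5 = 14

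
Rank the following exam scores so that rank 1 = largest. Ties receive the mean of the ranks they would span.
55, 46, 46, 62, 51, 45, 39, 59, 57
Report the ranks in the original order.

Sorted (descending): 62, 59, 57, 55, 51, 46, 46, 45, 39
The 2 values of 46 occupy positions 6–7 → average rank (6+7)/2 = 6.5.

4, 6.5, 6.5, 1, 5, 8, 9, 2, 3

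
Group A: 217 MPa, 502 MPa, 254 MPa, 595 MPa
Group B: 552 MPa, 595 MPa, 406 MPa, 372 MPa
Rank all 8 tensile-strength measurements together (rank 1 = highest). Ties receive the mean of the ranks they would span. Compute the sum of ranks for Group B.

15.5

Sorted (descending): 595, 595, 552, 502, 406, 372, 254, 217
The 2 values of 595 occupy positions 1–2 → average rank (1+2)/2 = 1.5.
Group B values → pooled ranks: 552→3, 595→1.5, 406→5, 372→6
Rank sum = 3 + 1.5 + 5 + 6 = 15.5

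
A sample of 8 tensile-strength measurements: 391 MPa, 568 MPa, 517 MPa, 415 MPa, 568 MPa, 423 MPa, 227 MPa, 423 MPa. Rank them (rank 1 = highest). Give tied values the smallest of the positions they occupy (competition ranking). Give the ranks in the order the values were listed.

7, 1, 3, 6, 1, 4, 8, 4

Sorted (descending): 568, 568, 517, 423, 423, 415, 391, 227
The 2 values of 568 occupy positions 1–2 → each gets rank 1.
The 2 values of 423 occupy positions 4–5 → each gets rank 4.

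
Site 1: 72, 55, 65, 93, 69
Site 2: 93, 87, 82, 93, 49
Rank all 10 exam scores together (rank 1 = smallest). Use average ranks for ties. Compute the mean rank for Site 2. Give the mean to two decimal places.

Sorted (ascending): 49, 55, 65, 69, 72, 82, 87, 93, 93, 93
The 3 values of 93 occupy positions 8–10 → average rank 9.
Site 2 values → pooled ranks: 93→9, 87→7, 82→6, 93→9, 49→1
Mean rank = (9 + 7 + 6 + 9 + 1) / 5 = 6.40

6.40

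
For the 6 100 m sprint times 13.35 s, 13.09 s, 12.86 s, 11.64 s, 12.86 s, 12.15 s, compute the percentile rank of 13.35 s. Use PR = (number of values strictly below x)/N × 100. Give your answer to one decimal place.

N = 6.
Strictly below 13.35: 5. Equal to 13.35: 1.
PR = 5/6 × 100 = 83.3

83.3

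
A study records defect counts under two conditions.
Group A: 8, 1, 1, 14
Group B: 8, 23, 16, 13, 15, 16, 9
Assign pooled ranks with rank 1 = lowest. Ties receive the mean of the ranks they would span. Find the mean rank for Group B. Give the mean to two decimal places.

Sorted (ascending): 1, 1, 8, 8, 9, 13, 14, 15, 16, 16, 23
The 2 values of 1 occupy positions 1–2 → average rank (1+2)/2 = 1.5.
The 2 values of 8 occupy positions 3–4 → average rank (3+4)/2 = 3.5.
The 2 values of 16 occupy positions 9–10 → average rank (9+10)/2 = 9.5.
Group B values → pooled ranks: 8→3.5, 23→11, 16→9.5, 13→6, 15→8, 16→9.5, 9→5
Mean rank = (3.5 + 11 + 9.5 + 6 + 8 + 9.5 + 5) / 7 = 7.50

7.50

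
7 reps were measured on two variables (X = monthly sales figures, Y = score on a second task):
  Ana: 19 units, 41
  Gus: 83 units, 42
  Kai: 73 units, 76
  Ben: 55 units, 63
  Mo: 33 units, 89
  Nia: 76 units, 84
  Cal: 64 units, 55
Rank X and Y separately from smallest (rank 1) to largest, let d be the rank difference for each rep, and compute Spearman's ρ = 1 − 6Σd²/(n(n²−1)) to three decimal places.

0.071

Ranks of variable 1: 1, 7, 5, 3, 2, 6, 4
Ranks of variable 2: 1, 2, 5, 4, 7, 6, 3
d = r₁ − r₂: 0, 5, 0, -1, -5, 0, 1
d²: 0, 25, 0, 1, 25, 0, 1; Σd² = 52
ρ = 1 − 6·52/(7·48) = 1 − 312/336 = 0.071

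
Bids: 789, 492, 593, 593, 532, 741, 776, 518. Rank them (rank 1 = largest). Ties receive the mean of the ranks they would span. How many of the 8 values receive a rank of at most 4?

Sorted (descending): 789, 776, 741, 593, 593, 532, 518, 492
The 2 values of 593 occupy positions 4–5 → average rank (4+5)/2 = 4.5.
Ranks ≤ 4: {1, 2, 3} → 3 values.

3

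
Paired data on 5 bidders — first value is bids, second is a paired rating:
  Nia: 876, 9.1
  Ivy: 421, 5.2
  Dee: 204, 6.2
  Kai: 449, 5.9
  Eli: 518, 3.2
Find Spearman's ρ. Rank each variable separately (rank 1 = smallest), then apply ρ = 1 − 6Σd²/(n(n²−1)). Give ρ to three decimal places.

0.100

Ranks of variable 1: 5, 2, 1, 3, 4
Ranks of variable 2: 5, 2, 4, 3, 1
d = r₁ − r₂: 0, 0, -3, 0, 3
d²: 0, 0, 9, 0, 9; Σd² = 18
ρ = 1 − 6·18/(5·24) = 1 − 108/120 = 0.100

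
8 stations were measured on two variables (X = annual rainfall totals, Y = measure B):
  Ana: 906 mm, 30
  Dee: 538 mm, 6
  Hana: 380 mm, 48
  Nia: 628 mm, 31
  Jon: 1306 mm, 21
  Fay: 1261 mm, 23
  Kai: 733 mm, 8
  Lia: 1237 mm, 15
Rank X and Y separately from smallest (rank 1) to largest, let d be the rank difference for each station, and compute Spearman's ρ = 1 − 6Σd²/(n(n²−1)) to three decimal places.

-0.190

Ranks of variable 1: 5, 2, 1, 3, 8, 7, 4, 6
Ranks of variable 2: 6, 1, 8, 7, 4, 5, 2, 3
d = r₁ − r₂: -1, 1, -7, -4, 4, 2, 2, 3
d²: 1, 1, 49, 16, 16, 4, 4, 9; Σd² = 100
ρ = 1 − 6·100/(8·63) = 1 − 600/504 = -0.190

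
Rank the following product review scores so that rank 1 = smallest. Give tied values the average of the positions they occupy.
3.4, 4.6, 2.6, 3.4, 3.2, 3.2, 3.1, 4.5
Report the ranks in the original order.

Sorted (ascending): 2.6, 3.1, 3.2, 3.2, 3.4, 3.4, 4.5, 4.6
The 2 values of 3.2 occupy positions 3–4 → average rank (3+4)/2 = 3.5.
The 2 values of 3.4 occupy positions 5–6 → average rank (5+6)/2 = 5.5.

5.5, 8, 1, 5.5, 3.5, 3.5, 2, 7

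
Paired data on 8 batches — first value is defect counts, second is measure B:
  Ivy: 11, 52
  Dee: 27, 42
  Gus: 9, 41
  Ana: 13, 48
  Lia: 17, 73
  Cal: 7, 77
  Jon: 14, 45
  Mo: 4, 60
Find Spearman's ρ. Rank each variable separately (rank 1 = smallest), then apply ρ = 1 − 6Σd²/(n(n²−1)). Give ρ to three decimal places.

Ranks of variable 1: 4, 8, 3, 5, 7, 2, 6, 1
Ranks of variable 2: 5, 2, 1, 4, 7, 8, 3, 6
d = r₁ − r₂: -1, 6, 2, 1, 0, -6, 3, -5
d²: 1, 36, 4, 1, 0, 36, 9, 25; Σd² = 112
ρ = 1 − 6·112/(8·63) = 1 − 672/504 = -0.333

-0.333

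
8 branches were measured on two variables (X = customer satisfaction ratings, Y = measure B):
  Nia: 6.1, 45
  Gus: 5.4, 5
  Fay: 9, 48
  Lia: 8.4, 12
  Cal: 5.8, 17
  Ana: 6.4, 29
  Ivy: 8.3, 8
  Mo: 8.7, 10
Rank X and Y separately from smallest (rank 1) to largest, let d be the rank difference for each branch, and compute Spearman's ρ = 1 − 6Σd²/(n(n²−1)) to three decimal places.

0.310

Ranks of variable 1: 3, 1, 8, 6, 2, 4, 5, 7
Ranks of variable 2: 7, 1, 8, 4, 5, 6, 2, 3
d = r₁ − r₂: -4, 0, 0, 2, -3, -2, 3, 4
d²: 16, 0, 0, 4, 9, 4, 9, 16; Σd² = 58
ρ = 1 − 6·58/(8·63) = 1 − 348/504 = 0.310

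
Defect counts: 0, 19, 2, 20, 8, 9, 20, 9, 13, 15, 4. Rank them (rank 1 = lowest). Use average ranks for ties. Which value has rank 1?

Sorted (ascending): 0, 2, 4, 8, 9, 9, 13, 15, 19, 20, 20
The 2 values of 9 occupy positions 5–6 → average rank (5+6)/2 = 5.5.
The 2 values of 20 occupy positions 10–11 → average rank (10+11)/2 = 10.5.
Rank 1 → value 0.

0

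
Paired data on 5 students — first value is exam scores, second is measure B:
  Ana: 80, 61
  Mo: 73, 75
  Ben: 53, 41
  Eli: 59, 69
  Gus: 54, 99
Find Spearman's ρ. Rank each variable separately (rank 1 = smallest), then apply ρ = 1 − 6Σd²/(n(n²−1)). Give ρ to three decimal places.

Ranks of variable 1: 5, 4, 1, 3, 2
Ranks of variable 2: 2, 4, 1, 3, 5
d = r₁ − r₂: 3, 0, 0, 0, -3
d²: 9, 0, 0, 0, 9; Σd² = 18
ρ = 1 − 6·18/(5·24) = 1 − 108/120 = 0.100

0.100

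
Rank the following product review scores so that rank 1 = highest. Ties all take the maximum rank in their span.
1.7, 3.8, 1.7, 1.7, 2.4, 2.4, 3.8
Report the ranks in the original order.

7, 2, 7, 7, 4, 4, 2

Sorted (descending): 3.8, 3.8, 2.4, 2.4, 1.7, 1.7, 1.7
The 2 values of 3.8 occupy positions 1–2 → each gets rank 2.
The 2 values of 2.4 occupy positions 3–4 → each gets rank 4.
The 3 values of 1.7 occupy positions 5–7 → each gets rank 7.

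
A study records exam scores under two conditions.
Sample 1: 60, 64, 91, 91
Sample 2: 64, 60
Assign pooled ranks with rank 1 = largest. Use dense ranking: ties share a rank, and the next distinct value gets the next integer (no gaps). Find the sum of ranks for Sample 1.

Sorted (descending): 91, 91, 64, 64, 60, 60
The 2 values of 91 share dense rank 1.
The 2 values of 64 share dense rank 2.
The 2 values of 60 share dense rank 3.
Sample 1 values → pooled ranks: 60→3, 64→2, 91→1, 91→1
Rank sum = 3 + 2 + 1 + 1 = 7

7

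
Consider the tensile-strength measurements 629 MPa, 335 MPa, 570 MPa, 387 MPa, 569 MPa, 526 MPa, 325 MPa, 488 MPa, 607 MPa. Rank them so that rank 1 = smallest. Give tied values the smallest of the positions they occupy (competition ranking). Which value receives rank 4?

488

Sorted (ascending): 325, 335, 387, 488, 526, 569, 570, 607, 629
No ties — each value takes its position as its rank.
Rank 4 → value 488.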